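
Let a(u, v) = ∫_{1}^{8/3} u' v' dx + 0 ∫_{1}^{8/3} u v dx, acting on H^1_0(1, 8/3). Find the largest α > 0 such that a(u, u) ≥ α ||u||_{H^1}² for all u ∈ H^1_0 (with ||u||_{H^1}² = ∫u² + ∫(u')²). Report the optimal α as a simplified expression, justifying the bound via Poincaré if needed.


α = 9*π^2/(25 + 9*π^2)

Coercivity of a(·,·) on H^1_0(1, 8/3) means a(u, u) ≥ α ||u||_{H^1}² for every u ∈ H^1_0.
The interval has length L = 5/3, and Poincaré/coercivity depend only on L. Here a(u, u) = ∫(u')² + (0)·∫u².
Here c = 0, so a(u,u) = ∫(u')² alone. The condition a(u,u) ≥ α||u||_{H^1}² reads (1−α)∫(u')² ≥ (α−c)∫u². Any admissible α is ≤ 1 (rapidly oscillating u have ∫u²/∫(u')² → 0), and α = 1 would force 0 ≥ (1−c)∫u², impossible since c < 1; so 1−α > 0. By the sharp Poincaré inequality on H^1_0 of an interval of length L, ∫(u')² ≥ (π/L)²∫u² with equality for the first sine mode sin(π(x−x₀)/L) (x₀ the left endpoint), so the inequality holds for all u iff (1−α)(π/L)² ≥ α − c, i.e. α ≤ ((π/L)² + c)/((π/L)² + 1) = (1 + c(L/π)²)/(1 + (L/π)²). (Direct route, valid since c ≤ 0: Poincaré gives c∫u² ≥ c(L/π)²∫(u')², so a(u,u) ≥ (1 + c(L/π)²)∫(u')², while ||u||_{H^1}² ≤ (1 + (L/π)²)∫(u')²; dividing yields the same α.) With (π/L)² = 9*π^2/25 and c = 0, the largest admissible constant is α = ((π/L)² + c)/((π/L)² + 1).
Simplifying, α = 9*π^2/(25 + 9*π^2).


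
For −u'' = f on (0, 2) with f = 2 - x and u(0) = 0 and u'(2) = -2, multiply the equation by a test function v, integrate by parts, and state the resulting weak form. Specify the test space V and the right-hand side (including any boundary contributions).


V = {v ∈ H^1(0, 2) : v(0) = 0} (test functions vanish at x = 0 where u is specified); weak form: ∫_0^2 u'v' dx = ∫_0^2 (2 - x) v dx − 2·v(2) for all v ∈ V.

Multiply both sides by a test function v and integrate from 0 to 2:
  ∫_0^2 −u''(x) v(x) dx = ∫_0^2 f(x) v(x) dx.
Integrate the LHS by parts once:
  ∫_0^2 −u'' v dx = −[u'(x) v(x)]_0^2 + ∫_0^2 u'(x) v'(x) dx.
Thus ∫_0^2 u'(x) v'(x) dx = ∫_0^2 f(x) v(x) dx + [u'(x) v(x)]_0^2.
Choose V so that boundary terms are either known or forced to vanish.
Mixed BC: u(0) = 0 (Dirichlet) and u'(2) = -2 (Neumann). Define V = {v ∈ H^1(0, 2) : v(0) = 0}. Then [u' v]_0^2 = u'(2)·v(2) − u'(0)·0 = − 2·v(2).
Weak formulation: find u (satisfying any essential BC) such that ∫_0^2 u'(x) v'(x) dx = ∫_0^2 f v dx − 2·v(2) for all v ∈ V (Dirichlet at 0 absorbed into V; Neumann datum at x = 2 contributes the boundary term).
Substituting f(x) = 2 - x, the right-hand side is ∫_0^2 (2 - x) v dx − 2·v(2).


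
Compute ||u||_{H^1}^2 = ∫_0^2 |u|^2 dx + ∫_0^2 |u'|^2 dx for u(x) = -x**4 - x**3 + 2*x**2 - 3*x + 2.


||u||_{H^1}^2 = 174238/315

The H^1 norm (squared) on an interval (0, L) is
  ||u||_{H^1}^2 = ∫_0^L u(x)^2 dx + ∫_0^L u'(x)^2 dx.
Compute u'(x) = -4*x**3 - 3*x**2 + 4*x - 3.
Then u(x)^2 = x**8 + 2*x**7 - 3*x**6 + 2*x**5 + 6*x**4 - 16*x**3 + 17*x**2 - 12*x + 4 and u'(x)^2 = 16*x**6 + 24*x**5 - 23*x**4 + 34*x**2 - 24*x + 9.
Integrate each monomial from 0 to 2 using ∫_0^2 c·x^n dx = c·2^(n+1)/(n+1):
  ∫_0^2 u(x)^2 dx = ∫_0^2 (x^8 + 2*x^7 - 3*x^6 + 2*x^5 + 6*x^4 - 16*x^3 + 17*x^2 - 12*x + 4) dx. Term by term:
    ∫_0^2 x^8 dx = 512/9;  ∫_0^2 2*x^7 dx = 64;  ∫_0^2 -3*x^6 dx = -384/7;
    ∫_0^2 2*x^5 dx = 64/3;  ∫_0^2 6*x^4 dx = 192/5;  ∫_0^2 -16*x^3 dx = -64;
    ∫_0^2 17*x^2 dx = 136/3;  ∫_0^2 -12*x dx = -24;  ∫_0^2 4 dx = 8.
  Sum: 512/9 + 64 − 384/7 + 64/3 + 192/5 − 64 + 136/3 − 24 + 8 = 28696/315.
  ∫_0^2 u'(x)^2 dx = ∫_0^2 (16*x^6 + 24*x^5 - 23*x^4 + 34*x^2 - 24*x + 9) dx. Term by term:
    ∫_0^2 16*x^6 dx = 2048/7;  ∫_0^2 24*x^5 dx = 256;  ∫_0^2 -23*x^4 dx = -736/5;
    ∫_0^2 34*x^2 dx = 272/3;  ∫_0^2 -24*x dx = -48;  ∫_0^2 9 dx = 18.
  Sum: 2048/7 + 256 − 736/5 + 272/3 − 48 + 18 = 48514/105.
Adding: ||u||_{H^1}^2 = 28696/315 + 48514/105 = 174238/315.


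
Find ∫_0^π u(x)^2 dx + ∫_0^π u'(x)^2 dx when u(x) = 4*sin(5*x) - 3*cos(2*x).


||u||_{H^1(0,π)}^2 = -400/7 + 461*π/2

u'(x) = 6*sin(2*x) + 20*cos(5*x).
Expand u² and (u')² and integrate term by term on (0, π), using: for integers n ≥ 1, ∫_0^π sin²(nx) dx = ∫_0^π cos²(nx) dx = π/2; for n ≠ n', ∫_0^π sin(nx)sin(n'x) dx = ∫_0^π cos(nx)cos(n'x) dx = 0; and by product-to-sum, ∫_0^π sin(nx)cos(n'x) dx = ½∫_0^π [sin((n+n')x) + sin((n−n')x)] dx, which is 0 when n+n' is even and 2n/(n²−n'²) when n+n' is odd (it need not vanish on (0, π)).
  u² squared terms: (-3)²·∫cos(2x)² dx = 9·π/2 = 9*π/2;  (4)²·∫sin(5x)² dx = 16·π/2 = 8*π.
  u² cross terms: 2·(-3)·(4)·∫cos(2x)·sin(5x) dx = -24·(10/21) = -80/7.
  So ∫_0^π u² dx = 9*π/2 + 8*π − 80/7 = -80/7 + 25*π/2.
  (u')² squared terms: (6)²·∫sin(2x)² dx = 36·π/2 = 18*π;  (20)²·∫cos(5x)² dx = 400·π/2 = 200*π.
  (u')² cross terms: 2·(6)·(20)·∫sin(2x)·cos(5x) dx = 240·(-4/21) = -320/7.
  So ∫_0^π (u')² dx = 18*π + 200*π − 320/7 = -320/7 + 218*π.
||u||_{H^1}^2 = (-80/7 + 25*π/2) + (-320/7 + 218*π) = -400/7 + 461*π/2.


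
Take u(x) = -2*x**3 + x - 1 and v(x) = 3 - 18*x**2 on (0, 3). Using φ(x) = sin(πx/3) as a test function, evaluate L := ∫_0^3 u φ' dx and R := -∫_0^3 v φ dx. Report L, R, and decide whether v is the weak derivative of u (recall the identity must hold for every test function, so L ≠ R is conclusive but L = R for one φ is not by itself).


LHS = -648/π^3 + 156/π, RHS = -1944/π^3 + 468/π. No, v is not the weak derivative of u.

u(x) = -2*x**3 + x - 1, classical derivative u'(x) = 1 - 6*x**2.
φ(x) = sin(πx/3), so φ'(x) = π*cos(π*x/3)/3.
Note φ(0) = φ(3) = 0, so the boundary term u·φ vanishes.
LHS = ∫_0^3 u(x) φ'(x) dx = ∫_0^3 (-2*π*x^3*cos(π*x/3)/3 + π*x*cos(π*x/3)/3 - π*cos(π*x/3)/3) dx. Term by term:
  ∫_0^3 -π*cos(π*x/3)/3 dx = 0;  ∫_0^3 -2*π*x^3*cos(π*x/3)/3 dx = -648/π^3 + 162/π;  ∫_0^3 π*x*cos(π*x/3)/3 dx = -6/π.
Sum: 0 + -648/π^3 + 162/π − 6/π = -648/π^3 + 156/π.
So LHS = -648/π^3 + 156/π.
∫_0^3 v(x) φ(x) dx = ∫_0^3 (-18*x^2*sin(π*x/3) + 3*sin(π*x/3)) dx. Term by term:
  ∫_0^3 3*sin(π*x/3) dx = 18/π;  ∫_0^3 -18*x^2*sin(π*x/3) dx = -486/π + 1944/π^3.
Sum: 18/π + -486/π + 1944/π^3 = -468/π + 1944/π^3.
So RHS = -∫_0^3 v(x) φ(x) dx = -1944/π^3 + 468/π.
LHS − RHS = -312/π + 1296/π^3 ≠ 0, so the identity fails.
(For a valid weak derivative the identity must hold for EVERY test function, in particular this one. The failure shows v is NOT the weak derivative of u.)
Correct weak derivative would be u'(x) = 1 - 6*x**2.


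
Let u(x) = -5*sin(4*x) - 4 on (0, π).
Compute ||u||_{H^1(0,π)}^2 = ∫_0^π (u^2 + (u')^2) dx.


||u||_{H^1(0,π)}^2 = 457*π/2

u'(x) = -20*cos(4*x).
Expand u² and (u')² and integrate term by term on (0, π), using: for integers n ≥ 1, ∫_0^π sin²(nx) dx = ∫_0^π cos²(nx) dx = π/2; for n ≠ n', ∫_0^π sin(nx)sin(n'x) dx = ∫_0^π cos(nx)cos(n'x) dx = 0; and by product-to-sum, ∫_0^π sin(nx)cos(n'x) dx = ½∫_0^π [sin((n+n')x) + sin((n−n')x)] dx, which is 0 when n+n' is even and 2n/(n²−n'²) when n+n' is odd (it need not vanish on (0, π)). For the constant mode: ∫_0^π 1 dx = π, ∫_0^π cos(nx) dx = 0, ∫_0^π sin(nx) dx = (1−(−1)^n)/n.
  u² squared terms: (-4)²·∫1 dx = 16·π = 16*π;  (-5)²·∫sin(4x)² dx = 25·π/2 = 25*π/2.
  u² cross terms: 2·(-4)·(-5)·∫1·sin(4x) dx = 40·(0) = 0.
  So ∫_0^π u² dx = 16*π + 25*π/2 + 0 = 57*π/2.
  (u')² squared terms: (-20)²·∫cos(4x)² dx = 400·π/2 = 200*π.
  So ∫_0^π (u')² dx = 200*π.
||u||_{H^1}^2 = (57*π/2) + (200*π) = 457*π/2.


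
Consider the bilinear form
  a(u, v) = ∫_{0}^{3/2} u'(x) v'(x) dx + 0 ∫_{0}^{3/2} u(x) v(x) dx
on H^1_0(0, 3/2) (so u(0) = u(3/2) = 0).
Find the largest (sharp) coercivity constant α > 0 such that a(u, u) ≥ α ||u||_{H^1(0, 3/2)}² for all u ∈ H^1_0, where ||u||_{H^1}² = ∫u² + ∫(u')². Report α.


α = 4*π^2/(9 + 4*π^2)

Coercivity of a(·,·) on H^1_0(0, 3/2) means a(u, u) ≥ α ||u||_{H^1}² for every u ∈ H^1_0.
The interval has length L = 3/2, and Poincaré/coercivity depend only on L. Here a(u, u) = ∫(u')² + (0)·∫u².
Here c = 0, so a(u,u) = ∫(u')² alone. The condition a(u,u) ≥ α||u||_{H^1}² reads (1−α)∫(u')² ≥ (α−c)∫u². Any admissible α is ≤ 1 (rapidly oscillating u have ∫u²/∫(u')² → 0), and α = 1 would force 0 ≥ (1−c)∫u², impossible since c < 1; so 1−α > 0. By the sharp Poincaré inequality on H^1_0 of an interval of length L, ∫(u')² ≥ (π/L)²∫u² with equality for the first sine mode sin(π(x−x₀)/L) (x₀ the left endpoint), so the inequality holds for all u iff (1−α)(π/L)² ≥ α − c, i.e. α ≤ ((π/L)² + c)/((π/L)² + 1) = (1 + c(L/π)²)/(1 + (L/π)²). (Direct route, valid since c ≤ 0: Poincaré gives c∫u² ≥ c(L/π)²∫(u')², so a(u,u) ≥ (1 + c(L/π)²)∫(u')², while ||u||_{H^1}² ≤ (1 + (L/π)²)∫(u')²; dividing yields the same α.) With (π/L)² = 4*π^2/9 and c = 0, the largest admissible constant is α = ((π/L)² + c)/((π/L)² + 1).
Simplifying, α = 4*π^2/(9 + 4*π^2).


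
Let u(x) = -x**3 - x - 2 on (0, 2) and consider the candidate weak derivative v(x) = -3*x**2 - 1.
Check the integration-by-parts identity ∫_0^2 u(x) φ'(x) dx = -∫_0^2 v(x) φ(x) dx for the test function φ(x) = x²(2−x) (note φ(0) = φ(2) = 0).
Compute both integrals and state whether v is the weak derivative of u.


LHS = 116/15, RHS = 116/15. Yes, v = u' weakly.

u(x) = -x**3 - x - 2, classical derivative u'(x) = -3*x**2 - 1.
φ(x) = x²(2−x), so φ'(x) = x*(4 - 3*x).
Note φ(0) = φ(2) = 0, so the boundary term u·φ vanishes.
LHS = ∫_0^2 u(x) φ'(x) dx = ∫_0^2 (3*x^5 - 4*x^4 + 3*x^3 + 2*x^2 - 8*x) dx. Term by term:
  ∫_0^2 3*x^5 dx = 32;  ∫_0^2 -4*x^4 dx = -128/5;  ∫_0^2 3*x^3 dx = 12;
  ∫_0^2 2*x^2 dx = 16/3;  ∫_0^2 -8*x dx = -16.
Sum: 32 − 128/5 + 12 + 16/3 − 16 = 116/15.
So LHS = 116/15.
∫_0^2 v(x) φ(x) dx = ∫_0^2 (3*x^5 - 6*x^4 + x^3 - 2*x^2) dx. Term by term:
  ∫_0^2 3*x^5 dx = 32;  ∫_0^2 -6*x^4 dx = -192/5;  ∫_0^2 x^3 dx = 4;
  ∫_0^2 -2*x^2 dx = -16/3.
Sum: 32 − 192/5 + 4 − 16/3 = -116/15.
So RHS = -∫_0^2 v(x) φ(x) dx = 116/15.
LHS = RHS, so the identity holds for this test φ.
Moreover u is smooth here and v(x) = u'(x) = -3*x**2 - 1 pointwise, so the identity holds for every test function. Hence v is the weak derivative of u.


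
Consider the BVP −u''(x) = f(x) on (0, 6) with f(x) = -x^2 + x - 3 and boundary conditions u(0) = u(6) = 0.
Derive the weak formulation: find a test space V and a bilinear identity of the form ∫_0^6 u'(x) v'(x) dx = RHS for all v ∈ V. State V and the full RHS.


V = H^1_0(0, 6) (so v(0) = v(6) = 0); weak form: ∫_0^6 u'v' dx = ∫_0^6 (-x^2 + x - 3) v dx for all v ∈ V.

Multiply both sides by a test function v and integrate from 0 to 6:
  ∫_0^6 −u''(x) v(x) dx = ∫_0^6 f(x) v(x) dx.
Integrate the LHS by parts once:
  ∫_0^6 −u'' v dx = −[u'(x) v(x)]_0^6 + ∫_0^6 u'(x) v'(x) dx.
Thus ∫_0^6 u'(x) v'(x) dx = ∫_0^6 f(x) v(x) dx + [u'(x) v(x)]_0^6.
Choose V so that boundary terms are either known or forced to vanish.
u is Dirichlet: u(0) = u(6) = 0. Let V = H^1_0(0, 6); then v(0) = v(6) = 0, and [u' v]_0^6 = 0.
Weak formulation: find u (satisfying any essential BC) such that ∫_0^6 u'(x) v'(x) dx = ∫_0^6 f v dx for all v ∈ V.
Substituting f(x) = -x^2 + x - 3, the right-hand side is ∫_0^6 (-x^2 + x - 3) v dx.


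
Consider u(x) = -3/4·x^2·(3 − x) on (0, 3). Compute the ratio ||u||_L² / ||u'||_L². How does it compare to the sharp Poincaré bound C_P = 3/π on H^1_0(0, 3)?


||u||_L² / ||u'||_L² = 3*sqrt(14)/14 < C_P = 3/π.

u(x) = -3/4·x^2·(3 − x), so u'(x) = 9*x*(x - 2)/4.
u(x) = -3/4·x^2·(3 − x) vanishes at x = 0 and x = 3, so u ∈ H^1_0(0, 3). Differentiate via the product rule and integrate the resulting polynomials term by term.
  ∫_0^3 u² dx = ∫_0^3 (9*x^6/16 - 27*x^5/8 + 81*x^4/16) dx. Term by term:
    ∫_0^3 9*x^6/16 dx = 19683/112;  ∫_0^3 -27*x^5/8 dx = -6561/16;  ∫_0^3 81*x^4/16 dx = 19683/80.
  Sum: 19683/112 − 6561/16 + 19683/80 = 6561/560.
  ∫_0^3 (u')² dx = ∫_0^3 (81*x^4/16 - 81*x^3/4 + 81*x^2/4) dx. Term by term:
    ∫_0^3 81*x^4/16 dx = 19683/80;  ∫_0^3 -81*x^3/4 dx = -6561/16;  ∫_0^3 81*x^2/4 dx = 729/4.
  Sum: 19683/80 − 6561/16 + 729/4 = 729/40.
∫_0^3 u² dx = 6561/560, so ||u||_L² = 81*sqrt(35)/140.
∫_0^3 (u')² dx = 729/40, so ||u'||_L² = 27*sqrt(10)/20.
Ratio ||u||_L² / ||u'||_L² = 3*sqrt(14)/14.
Sharp Poincaré constant on H^1_0(0, 3) is C_P = L/π = 3/π, achieved by sin(π/3·x).
A polynomial bump cannot attain the sharp Poincaré constant (only the first sine eigenfunction does), so the ratio is strictly less than C_P, consistent with ||u||_L² ≤ C_P ||u'||_L².


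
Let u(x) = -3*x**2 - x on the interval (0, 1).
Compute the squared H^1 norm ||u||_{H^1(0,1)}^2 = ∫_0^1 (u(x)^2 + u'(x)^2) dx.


||u||_{H^1}^2 = 679/30

The H^1 norm (squared) on an interval (0, L) is
  ||u||_{H^1}^2 = ∫_0^L u(x)^2 dx + ∫_0^L u'(x)^2 dx.
Compute u'(x) = -6*x - 1.
Then u(x)^2 = 9*x**4 + 6*x**3 + x**2 and u'(x)^2 = 36*x**2 + 12*x + 1.
Integrate each monomial from 0 to 1 using ∫_0^1 c·x^n dx = c·1^(n+1)/(n+1):
  ∫_0^1 u(x)^2 dx = ∫_0^1 (9*x^4 + 6*x^3 + x^2) dx. Term by term:
    ∫_0^1 9*x^4 dx = 9/5;  ∫_0^1 6*x^3 dx = 3/2;  ∫_0^1 x^2 dx = 1/3.
  Sum: 9/5 + 3/2 + 1/3 = 109/30.
  ∫_0^1 u'(x)^2 dx = ∫_0^1 (36*x^2 + 12*x + 1) dx. Term by term:
    ∫_0^1 36*x^2 dx = 12;  ∫_0^1 12*x dx = 6;  ∫_0^1 1 dx = 1.
  Sum: 12 + 6 + 1 = 19.
Adding: ||u||_{H^1}^2 = 109/30 + 19 = 679/30.


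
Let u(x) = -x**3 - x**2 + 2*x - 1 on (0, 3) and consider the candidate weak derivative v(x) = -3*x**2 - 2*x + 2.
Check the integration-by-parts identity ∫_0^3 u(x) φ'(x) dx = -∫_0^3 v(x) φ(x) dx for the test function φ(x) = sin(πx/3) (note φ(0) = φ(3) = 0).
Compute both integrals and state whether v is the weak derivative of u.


LHS = -324/π^3 + 87/π, RHS = -324/π^3 + 87/π. Yes, v = u' weakly.

u(x) = -x**3 - x**2 + 2*x - 1, classical derivative u'(x) = -3*x**2 - 2*x + 2.
φ(x) = sin(πx/3), so φ'(x) = π*cos(π*x/3)/3.
Note φ(0) = φ(3) = 0, so the boundary term u·φ vanishes.
LHS = ∫_0^3 u(x) φ'(x) dx = ∫_0^3 (-π*x^3*cos(π*x/3)/3 - π*x^2*cos(π*x/3)/3 + 2*π*x*cos(π*x/3)/3 - π*cos(π*x/3)/3) dx. Term by term:
  ∫_0^3 -π*cos(π*x/3)/3 dx = 0;  ∫_0^3 -π*x^2*cos(π*x/3)/3 dx = 18/π;  ∫_0^3 -π*x^3*cos(π*x/3)/3 dx = -324/π^3 + 81/π;
  ∫_0^3 2*π*x*cos(π*x/3)/3 dx = -12/π.
Sum: 0 + 18/π + -324/π^3 + 81/π − 12/π = -324/π^3 + 87/π.
So LHS = -324/π^3 + 87/π.
∫_0^3 v(x) φ(x) dx = ∫_0^3 (-3*x^2*sin(π*x/3) - 2*x*sin(π*x/3) + 2*sin(π*x/3)) dx. Term by term:
  ∫_0^3 2*sin(π*x/3) dx = 12/π;  ∫_0^3 -3*x^2*sin(π*x/3) dx = -81/π + 324/π^3;  ∫_0^3 -2*x*sin(π*x/3) dx = -18/π.
Sum: 12/π + -81/π + 324/π^3 − 18/π = -87/π + 324/π^3.
So RHS = -∫_0^3 v(x) φ(x) dx = -324/π^3 + 87/π.
LHS = RHS, so the identity holds for this test φ.
Moreover u is smooth here and v(x) = u'(x) = -3*x**2 - 2*x + 2 pointwise, so the identity holds for every test function. Hence v is the weak derivative of u.


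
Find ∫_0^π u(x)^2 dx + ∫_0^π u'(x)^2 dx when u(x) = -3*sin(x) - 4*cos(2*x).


||u||_{H^1(0,π)}^2 = -80 + 49*π

u'(x) = 8*sin(2*x) - 3*cos(x).
Expand u² and (u')² and integrate term by term on (0, π), using: for integers n ≥ 1, ∫_0^π sin²(nx) dx = ∫_0^π cos²(nx) dx = π/2; for n ≠ n', ∫_0^π sin(nx)sin(n'x) dx = ∫_0^π cos(nx)cos(n'x) dx = 0; and by product-to-sum, ∫_0^π sin(nx)cos(n'x) dx = ½∫_0^π [sin((n+n')x) + sin((n−n')x)] dx, which is 0 when n+n' is even and 2n/(n²−n'²) when n+n' is odd (it need not vanish on (0, π)).
  u² squared terms: (-4)²·∫cos(2x)² dx = 16·π/2 = 8*π;  (-3)²·∫sin(x)² dx = 9·π/2 = 9*π/2.
  u² cross terms: 2·(-4)·(-3)·∫cos(2x)·sin(x) dx = 24·(-2/3) = -16.
  So ∫_0^π u² dx = 8*π + 9*π/2 − 16 = -16 + 25*π/2.
  (u')² squared terms: (-3)²·∫cos(x)² dx = 9·π/2 = 9*π/2;  (8)²·∫sin(2x)² dx = 64·π/2 = 32*π.
  (u')² cross terms: 2·(-3)·(8)·∫cos(x)·sin(2x) dx = -48·(4/3) = -64.
  So ∫_0^π (u')² dx = 9*π/2 + 32*π − 64 = -64 + 73*π/2.
||u||_{H^1}^2 = (-16 + 25*π/2) + (-64 + 73*π/2) = -80 + 49*π.


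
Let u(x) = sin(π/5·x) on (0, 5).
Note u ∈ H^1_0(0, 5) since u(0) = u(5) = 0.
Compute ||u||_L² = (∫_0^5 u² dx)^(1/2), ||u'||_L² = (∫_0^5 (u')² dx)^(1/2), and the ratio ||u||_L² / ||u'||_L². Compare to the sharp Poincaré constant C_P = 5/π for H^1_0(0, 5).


||u||_L² / ||u'||_L² = 5/π = C_P.

u(x) = sin(π/5·x), so u'(x) = π*cos(π*x/5)/5.
Writing u(x) = A·sin(kπx/L) with A = 1 and k = 1, use ∫_0^L sin²(kπx/L) dx = L/2 and ∫_0^L cos²(kπx/L) dx = L/2.
u² = 1·sin²(π/5·x) and (u')² = π^2/25·cos²(π/5·x), and each of sin², cos² integrates to L/2 = 5/2 over (0, 5).
∫_0^5 u² dx = 5/2, so ||u||_L² = sqrt(10)/2.
∫_0^5 (u')² dx = π^2/10, so ||u'||_L² = sqrt(10)*π/10.
Ratio ||u||_L² / ||u'||_L² = 5/π.
Sharp Poincaré constant on H^1_0(0, 5) is C_P = L/π = 5/π, achieved by sin(π/5·x).
This is the k = 1 eigenfunction (up to amplitude), so the ratio equals the sharp Poincaré constant exactly.


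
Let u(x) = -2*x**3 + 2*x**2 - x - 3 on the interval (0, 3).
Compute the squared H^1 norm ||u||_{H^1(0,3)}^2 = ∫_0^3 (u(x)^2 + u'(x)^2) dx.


||u||_{H^1}^2 = 62304/35

The H^1 norm (squared) on an interval (0, L) is
  ||u||_{H^1}^2 = ∫_0^L u(x)^2 dx + ∫_0^L u'(x)^2 dx.
Compute u'(x) = -6*x**2 + 4*x - 1.
Then u(x)^2 = 4*x**6 - 8*x**5 + 8*x**4 + 8*x**3 - 11*x**2 + 6*x + 9 and u'(x)^2 = 36*x**4 - 48*x**3 + 28*x**2 - 8*x + 1.
Integrate each monomial from 0 to 3 using ∫_0^3 c·x^n dx = c·3^(n+1)/(n+1):
  ∫_0^3 u(x)^2 dx = ∫_0^3 (4*x^6 - 8*x^5 + 8*x^4 + 8*x^3 - 11*x^2 + 6*x + 9) dx. Term by term:
    ∫_0^3 4*x^6 dx = 8748/7;  ∫_0^3 -8*x^5 dx = -972;  ∫_0^3 8*x^4 dx = 1944/5;
    ∫_0^3 8*x^3 dx = 162;  ∫_0^3 -11*x^2 dx = -99;  ∫_0^3 6*x dx = 27;
    ∫_0^3 9 dx = 27.
  Sum: 8748/7 − 972 + 1944/5 + 162 − 99 + 27 + 27 = 27423/35.
  ∫_0^3 u'(x)^2 dx = ∫_0^3 (36*x^4 - 48*x^3 + 28*x^2 - 8*x + 1) dx. Term by term:
    ∫_0^3 36*x^4 dx = 8748/5;  ∫_0^3 -48*x^3 dx = -972;  ∫_0^3 28*x^2 dx = 252;
    ∫_0^3 -8*x dx = -36;  ∫_0^3 1 dx = 3.
  Sum: 8748/5 − 972 + 252 − 36 + 3 = 4983/5.
Adding: ||u||_{H^1}^2 = 27423/35 + 4983/5 = 62304/35.


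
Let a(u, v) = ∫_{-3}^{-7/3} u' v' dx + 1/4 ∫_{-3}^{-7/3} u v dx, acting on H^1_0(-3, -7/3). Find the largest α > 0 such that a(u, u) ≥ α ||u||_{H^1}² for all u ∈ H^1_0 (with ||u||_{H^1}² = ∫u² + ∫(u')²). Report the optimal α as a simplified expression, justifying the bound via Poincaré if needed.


α = (1 + 9*π^2)/(4 + 9*π^2)

Coercivity of a(·,·) on H^1_0(-3, -7/3) means a(u, u) ≥ α ||u||_{H^1}² for every u ∈ H^1_0.
The interval has length L = 2/3, and Poincaré/coercivity depend only on L. Here a(u, u) = ∫(u')² + (1/4)·∫u².
Here 0 < c = 1/4 < 1. The condition a(u,u) ≥ α||u||_{H^1}² reads (1−α)∫(u')² ≥ (α−c)∫u². Any admissible α is ≤ 1 (rapidly oscillating u have ∫u²/∫(u')² → 0), and α = 1 would force 0 ≥ (1−c)∫u², impossible since c < 1; so 1−α > 0. By the sharp Poincaré inequality on H^1_0 of an interval of length L, ∫(u')² ≥ (π/L)²∫u² with equality for the first sine mode sin(π(x−x₀)/L) (x₀ the left endpoint), so the inequality holds for all u iff (1−α)(π/L)² ≥ α − c, i.e. α ≤ ((π/L)² + c)/((π/L)² + 1) = (1 + c(L/π)²)/(1 + (L/π)²). With (π/L)² = 9*π^2/4 and c = 1/4, the largest admissible constant is α = ((π/L)² + c)/((π/L)² + 1).
Simplifying, α = (1 + 9*π^2)/(4 + 9*π^2).


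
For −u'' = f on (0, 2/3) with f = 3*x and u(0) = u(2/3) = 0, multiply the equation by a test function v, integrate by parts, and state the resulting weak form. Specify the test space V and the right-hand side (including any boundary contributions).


V = H^1_0(0, 2/3) (so v(0) = v(2/3) = 0); weak form: ∫_0^2/3 u'v' dx = ∫_0^2/3 (3*x) v dx for all v ∈ V.

Multiply both sides by a test function v and integrate from 0 to 2/3:
  ∫_0^2/3 −u''(x) v(x) dx = ∫_0^2/3 f(x) v(x) dx.
Integrate the LHS by parts once:
  ∫_0^2/3 −u'' v dx = −[u'(x) v(x)]_0^2/3 + ∫_0^2/3 u'(x) v'(x) dx.
Thus ∫_0^2/3 u'(x) v'(x) dx = ∫_0^2/3 f(x) v(x) dx + [u'(x) v(x)]_0^2/3.
Choose V so that boundary terms are either known or forced to vanish.
u is Dirichlet: u(0) = u(2/3) = 0. Let V = H^1_0(0, 2/3); then v(0) = v(2/3) = 0, and [u' v]_0^2/3 = 0.
Weak formulation: find u (satisfying any essential BC) such that ∫_0^2/3 u'(x) v'(x) dx = ∫_0^2/3 f v dx for all v ∈ V.
Substituting f(x) = 3*x, the right-hand side is ∫_0^2/3 (3*x) v dx.


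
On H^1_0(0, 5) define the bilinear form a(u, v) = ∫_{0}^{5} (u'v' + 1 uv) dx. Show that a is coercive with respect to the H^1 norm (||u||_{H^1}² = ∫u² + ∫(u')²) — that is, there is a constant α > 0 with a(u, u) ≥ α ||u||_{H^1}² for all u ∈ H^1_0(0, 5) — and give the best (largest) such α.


α = 1

Coercivity of a(·,·) on H^1_0(0, 5) means a(u, u) ≥ α ||u||_{H^1}² for every u ∈ H^1_0.
The interval has length L = 5, and Poincaré/coercivity depend only on L. Here a(u, u) = ∫(u')² + (1)·∫u².
Here c = 1 ≥ 1, so a(u,u) = ∫(u')² + c∫u² ≥ ∫(u')² + ∫u² = ||u||_{H^1}², i.e. α = 1 works. No larger α is possible: a(u,u) ≥ α||u||_{H^1}² means (1−α)∫(u')² ≥ (α−c)∫u², and for the modes u_n = sin(nπ(x−x₀)/L) (x₀ the left endpoint) one has ∫u_n²/∫(u_n')² = (L/(nπ))² → 0, so a(u_n,u_n)/||u_n||_{H^1}² → 1. Hence the optimal constant is α = 1.
Therefore α = 1.


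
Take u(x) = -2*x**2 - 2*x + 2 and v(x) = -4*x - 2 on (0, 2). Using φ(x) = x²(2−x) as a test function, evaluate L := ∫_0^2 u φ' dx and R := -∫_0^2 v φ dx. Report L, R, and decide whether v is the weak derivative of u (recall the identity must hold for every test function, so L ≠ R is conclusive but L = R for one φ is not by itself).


LHS = 136/15, RHS = 136/15. Yes, v = u' weakly.

u(x) = -2*x**2 - 2*x + 2, classical derivative u'(x) = -4*x - 2.
φ(x) = x²(2−x), so φ'(x) = x*(4 - 3*x).
Note φ(0) = φ(2) = 0, so the boundary term u·φ vanishes.
LHS = ∫_0^2 u(x) φ'(x) dx = ∫_0^2 (6*x^4 - 2*x^3 - 14*x^2 + 8*x) dx. Term by term:
  ∫_0^2 6*x^4 dx = 192/5;  ∫_0^2 -2*x^3 dx = -8;  ∫_0^2 -14*x^2 dx = -112/3;
  ∫_0^2 8*x dx = 16.
Sum: 192/5 − 8 − 112/3 + 16 = 136/15.
So LHS = 136/15.
∫_0^2 v(x) φ(x) dx = ∫_0^2 (4*x^4 - 6*x^3 - 4*x^2) dx. Term by term:
  ∫_0^2 4*x^4 dx = 128/5;  ∫_0^2 -6*x^3 dx = -24;  ∫_0^2 -4*x^2 dx = -32/3.
Sum: 128/5 − 24 − 32/3 = -136/15.
So RHS = -∫_0^2 v(x) φ(x) dx = 136/15.
LHS = RHS, so the identity holds for this test φ.
Moreover u is smooth here and v(x) = u'(x) = -4*x - 2 pointwise, so the identity holds for every test function. Hence v is the weak derivative of u.


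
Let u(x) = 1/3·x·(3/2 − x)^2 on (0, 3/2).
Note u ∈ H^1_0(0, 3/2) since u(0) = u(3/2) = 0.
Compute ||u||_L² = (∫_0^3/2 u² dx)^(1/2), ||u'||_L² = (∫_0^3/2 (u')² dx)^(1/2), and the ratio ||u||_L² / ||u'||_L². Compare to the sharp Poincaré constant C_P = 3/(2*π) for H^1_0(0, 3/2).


||u||_L² / ||u'||_L² = 3*sqrt(14)/28 < C_P = 3/(2*π).

u(x) = 1/3·x·(3/2 − x)^2, so u'(x) = x^2 - 2*x + 3/4.
u(x) = 1/3·x·(3/2 − x)^2 vanishes at x = 0 and x = 3/2, so u ∈ H^1_0(0, 3/2). Differentiate via the product rule and integrate the resulting polynomials term by term.
  ∫_0^3/2 u² dx = ∫_0^3/2 (x^6/9 - 2*x^5/3 + 3*x^4/2 - 3*x^3/2 + 9*x^2/16) dx. Term by term:
    ∫_0^3/2 x^6/9 dx = 243/896;  ∫_0^3/2 -2*x^5/3 dx = -81/64;  ∫_0^3/2 3*x^4/2 dx = 729/320;
    ∫_0^3/2 -3*x^3/2 dx = -243/128;  ∫_0^3/2 9*x^2/16 dx = 81/128.
  Sum: 243/896 − 81/64 + 729/320 − 243/128 + 81/128 = 81/4480.
  ∫_0^3/2 (u')² dx = ∫_0^3/2 (x^4 - 4*x^3 + 11*x^2/2 - 3*x + 9/16) dx. Term by term:
    ∫_0^3/2 x^4 dx = 243/160;  ∫_0^3/2 -4*x^3 dx = -81/16;  ∫_0^3/2 11*x^2/2 dx = 99/16;
    ∫_0^3/2 -3*x dx = -27/8;  ∫_0^3/2 9/16 dx = 27/32.
  Sum: 243/160 − 81/16 + 99/16 − 27/8 + 27/32 = 9/80.
∫_0^3/2 u² dx = 81/4480, so ||u||_L² = 9*sqrt(70)/560.
∫_0^3/2 (u')² dx = 9/80, so ||u'||_L² = 3*sqrt(5)/20.
Ratio ||u||_L² / ||u'||_L² = 3*sqrt(14)/28.
Sharp Poincaré constant on H^1_0(0, 3/2) is C_P = L/π = 3/(2*π), achieved by sin(2*π/3·x).
A polynomial bump cannot attain the sharp Poincaré constant (only the first sine eigenfunction does), so the ratio is strictly less than C_P, consistent with ||u||_L² ≤ C_P ||u'||_L².


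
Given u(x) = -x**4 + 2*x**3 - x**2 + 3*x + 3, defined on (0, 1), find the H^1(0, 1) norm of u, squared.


||u||_{H^1}^2 = 9362/315

The H^1 norm (squared) on an interval (0, L) is
  ||u||_{H^1}^2 = ∫_0^L u(x)^2 dx + ∫_0^L u'(x)^2 dx.
Compute u'(x) = -4*x**3 + 6*x**2 - 2*x + 3.
Then u(x)^2 = x**8 - 4*x**7 + 6*x**6 - 10*x**5 + 7*x**4 + 6*x**3 + 3*x**2 + 18*x + 9 and u'(x)^2 = 16*x**6 - 48*x**5 + 52*x**4 - 48*x**3 + 40*x**2 - 12*x + 9.
Integrate each monomial from 0 to 1 using ∫_0^1 c·x^n dx = c·1^(n+1)/(n+1):
  ∫_0^1 u(x)^2 dx = ∫_0^1 (x^8 - 4*x^7 + 6*x^6 - 10*x^5 + 7*x^4 + 6*x^3 + 3*x^2 + 18*x + 9) dx. Term by term:
    ∫_0^1 x^8 dx = 1/9;  ∫_0^1 -4*x^7 dx = -1/2;  ∫_0^1 6*x^6 dx = 6/7;
    ∫_0^1 -10*x^5 dx = -5/3;  ∫_0^1 7*x^4 dx = 7/5;  ∫_0^1 6*x^3 dx = 3/2;
    ∫_0^1 3*x^2 dx = 1;  ∫_0^1 18*x dx = 9;  ∫_0^1 9 dx = 9.
  Sum: 1/9 − 1/2 + 6/7 − 5/3 + 7/5 + 3/2 + 1 + 9 + 9 = 6521/315.
  ∫_0^1 u'(x)^2 dx = ∫_0^1 (16*x^6 - 48*x^5 + 52*x^4 - 48*x^3 + 40*x^2 - 12*x + 9) dx. Term by term:
    ∫_0^1 16*x^6 dx = 16/7;  ∫_0^1 -48*x^5 dx = -8;  ∫_0^1 52*x^4 dx = 52/5;
    ∫_0^1 -48*x^3 dx = -12;  ∫_0^1 40*x^2 dx = 40/3;  ∫_0^1 -12*x dx = -6;
    ∫_0^1 9 dx = 9.
  Sum: 16/7 − 8 + 52/5 − 12 + 40/3 − 6 + 9 = 947/105.
Adding: ||u||_{H^1}^2 = 6521/315 + 947/105 = 9362/315.


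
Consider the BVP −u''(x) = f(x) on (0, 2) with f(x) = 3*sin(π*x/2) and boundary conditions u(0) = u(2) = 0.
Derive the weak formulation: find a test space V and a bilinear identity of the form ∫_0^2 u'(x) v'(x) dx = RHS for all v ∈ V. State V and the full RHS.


V = H^1_0(0, 2) (so v(0) = v(2) = 0); weak form: ∫_0^2 u'v' dx = ∫_0^2 (3*sin(π*x/2)) v dx for all v ∈ V.

Multiply both sides by a test function v and integrate from 0 to 2:
  ∫_0^2 −u''(x) v(x) dx = ∫_0^2 f(x) v(x) dx.
Integrate the LHS by parts once:
  ∫_0^2 −u'' v dx = −[u'(x) v(x)]_0^2 + ∫_0^2 u'(x) v'(x) dx.
Thus ∫_0^2 u'(x) v'(x) dx = ∫_0^2 f(x) v(x) dx + [u'(x) v(x)]_0^2.
Choose V so that boundary terms are either known or forced to vanish.
u is Dirichlet: u(0) = u(2) = 0. Let V = H^1_0(0, 2); then v(0) = v(2) = 0, and [u' v]_0^2 = 0.
Weak formulation: find u (satisfying any essential BC) such that ∫_0^2 u'(x) v'(x) dx = ∫_0^2 f v dx for all v ∈ V.
Substituting f(x) = 3*sin(π*x/2), the right-hand side is ∫_0^2 (3*sin(π*x/2)) v dx.


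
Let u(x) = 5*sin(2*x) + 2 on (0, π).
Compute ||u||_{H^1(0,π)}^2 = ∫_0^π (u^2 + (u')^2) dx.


||u||_{H^1(0,π)}^2 = 133*π/2

u'(x) = 10*cos(2*x).
Expand u² and (u')² and integrate term by term on (0, π), using: for integers n ≥ 1, ∫_0^π sin²(nx) dx = ∫_0^π cos²(nx) dx = π/2; for n ≠ n', ∫_0^π sin(nx)sin(n'x) dx = ∫_0^π cos(nx)cos(n'x) dx = 0; and by product-to-sum, ∫_0^π sin(nx)cos(n'x) dx = ½∫_0^π [sin((n+n')x) + sin((n−n')x)] dx, which is 0 when n+n' is even and 2n/(n²−n'²) when n+n' is odd (it need not vanish on (0, π)). For the constant mode: ∫_0^π 1 dx = π, ∫_0^π cos(nx) dx = 0, ∫_0^π sin(nx) dx = (1−(−1)^n)/n.
  u² squared terms: (2)²·∫1 dx = 4·π = 4*π;  (5)²·∫sin(2x)² dx = 25·π/2 = 25*π/2.
  u² cross terms: 2·(2)·(5)·∫1·sin(2x) dx = 20·(0) = 0.
  So ∫_0^π u² dx = 4*π + 25*π/2 + 0 = 33*π/2.
  (u')² squared terms: (10)²·∫cos(2x)² dx = 100·π/2 = 50*π.
  So ∫_0^π (u')² dx = 50*π.
||u||_{H^1}^2 = (33*π/2) + (50*π) = 133*π/2.


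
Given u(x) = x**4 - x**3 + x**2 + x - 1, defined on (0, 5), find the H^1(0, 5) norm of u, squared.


||u||_{H^1}^2 = 71207945/252

The H^1 norm (squared) on an interval (0, L) is
  ||u||_{H^1}^2 = ∫_0^L u(x)^2 dx + ∫_0^L u'(x)^2 dx.
Compute u'(x) = 4*x**3 - 3*x**2 + 2*x + 1.
Then u(x)^2 = x**8 - 2*x**7 + 3*x**6 - 3*x**4 + 4*x**3 - x**2 - 2*x + 1 and u'(x)^2 = 16*x**6 - 24*x**5 + 25*x**4 - 4*x**3 - 2*x**2 + 4*x + 1.
Integrate each monomial from 0 to 5 using ∫_0^5 c·x^n dx = c·5^(n+1)/(n+1):
  ∫_0^5 u(x)^2 dx = ∫_0^5 (x^8 - 2*x^7 + 3*x^6 - 3*x^4 + 4*x^3 - x^2 - 2*x + 1) dx. Term by term:
    ∫_0^5 x^8 dx = 1953125/9;  ∫_0^5 -2*x^7 dx = -390625/4;  ∫_0^5 3*x^6 dx = 234375/7;
    ∫_0^5 -3*x^4 dx = -1875;  ∫_0^5 4*x^3 dx = 625;  ∫_0^5 -x^2 dx = -125/3;
    ∫_0^5 -2*x dx = -25;  ∫_0^5 1 dx = 5.
  Sum: 1953125/9 − 390625/4 + 234375/7 − 1875 + 625 − 125/3 − 25 + 5 = 38185085/252.
  ∫_0^5 u'(x)^2 dx = ∫_0^5 (16*x^6 - 24*x^5 + 25*x^4 - 4*x^3 - 2*x^2 + 4*x + 1) dx. Term by term:
    ∫_0^5 16*x^6 dx = 1250000/7;  ∫_0^5 -24*x^5 dx = -62500;  ∫_0^5 25*x^4 dx = 15625;
    ∫_0^5 -4*x^3 dx = -625;  ∫_0^5 -2*x^2 dx = -250/3;  ∫_0^5 4*x dx = 50;
    ∫_0^5 1 dx = 5.
  Sum: 1250000/7 − 62500 + 15625 − 625 − 250/3 + 50 + 5 = 2751905/21.
Adding: ||u||_{H^1}^2 = 38185085/252 + 2751905/21 = 71207945/252.


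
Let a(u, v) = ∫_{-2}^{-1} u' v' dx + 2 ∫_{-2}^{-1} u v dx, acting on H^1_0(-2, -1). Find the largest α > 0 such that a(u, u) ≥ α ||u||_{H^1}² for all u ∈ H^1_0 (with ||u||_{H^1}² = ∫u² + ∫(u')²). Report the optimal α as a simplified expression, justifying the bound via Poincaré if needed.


α = 1

Coercivity of a(·,·) on H^1_0(-2, -1) means a(u, u) ≥ α ||u||_{H^1}² for every u ∈ H^1_0.
The interval has length L = 1, and Poincaré/coercivity depend only on L. Here a(u, u) = ∫(u')² + (2)·∫u².
Here c = 2 ≥ 1, so a(u,u) = ∫(u')² + c∫u² ≥ ∫(u')² + ∫u² = ||u||_{H^1}², i.e. α = 1 works. No larger α is possible: a(u,u) ≥ α||u||_{H^1}² means (1−α)∫(u')² ≥ (α−c)∫u², and for the modes u_n = sin(nπ(x−x₀)/L) (x₀ the left endpoint) one has ∫u_n²/∫(u_n')² = (L/(nπ))² → 0, so a(u_n,u_n)/||u_n||_{H^1}² → 1. Hence the optimal constant is α = 1.
Therefore α = 1.


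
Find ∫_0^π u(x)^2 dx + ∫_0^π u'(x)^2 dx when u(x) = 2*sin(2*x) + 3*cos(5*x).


||u||_{H^1(0,π)}^2 = -416/7 + 127*π

u'(x) = -15*sin(5*x) + 4*cos(2*x).
Expand u² and (u')² and integrate term by term on (0, π), using: for integers n ≥ 1, ∫_0^π sin²(nx) dx = ∫_0^π cos²(nx) dx = π/2; for n ≠ n', ∫_0^π sin(nx)sin(n'x) dx = ∫_0^π cos(nx)cos(n'x) dx = 0; and by product-to-sum, ∫_0^π sin(nx)cos(n'x) dx = ½∫_0^π [sin((n+n')x) + sin((n−n')x)] dx, which is 0 when n+n' is even and 2n/(n²−n'²) when n+n' is odd (it need not vanish on (0, π)).
  u² squared terms: (2)²·∫sin(2x)² dx = 4·π/2 = 2*π;  (3)²·∫cos(5x)² dx = 9·π/2 = 9*π/2.
  u² cross terms: 2·(2)·(3)·∫sin(2x)·cos(5x) dx = 12·(-4/21) = -16/7.
  So ∫_0^π u² dx = 2*π + 9*π/2 − 16/7 = -16/7 + 13*π/2.
  (u')² squared terms: (-15)²·∫sin(5x)² dx = 225·π/2 = 225*π/2;  (4)²·∫cos(2x)² dx = 16·π/2 = 8*π.
  (u')² cross terms: 2·(-15)·(4)·∫sin(5x)·cos(2x) dx = -120·(10/21) = -400/7.
  So ∫_0^π (u')² dx = 225*π/2 + 8*π − 400/7 = -400/7 + 241*π/2.
||u||_{H^1}^2 = (-16/7 + 13*π/2) + (-400/7 + 241*π/2) = -416/7 + 127*π.


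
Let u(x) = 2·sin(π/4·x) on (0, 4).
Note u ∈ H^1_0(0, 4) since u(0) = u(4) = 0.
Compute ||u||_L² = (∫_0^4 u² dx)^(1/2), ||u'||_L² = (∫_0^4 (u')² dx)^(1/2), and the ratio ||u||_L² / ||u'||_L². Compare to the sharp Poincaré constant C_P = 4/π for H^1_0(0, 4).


||u||_L² / ||u'||_L² = 4/π = C_P.

u(x) = 2·sin(π/4·x), so u'(x) = π*cos(π*x/4)/2.
Writing u(x) = A·sin(kπx/L) with A = 2 and k = 1, use ∫_0^L sin²(kπx/L) dx = L/2 and ∫_0^L cos²(kπx/L) dx = L/2.
u² = 4·sin²(π/4·x) and (u')² = π^2/4·cos²(π/4·x), and each of sin², cos² integrates to L/2 = 2 over (0, 4).
∫_0^4 u² dx = 8, so ||u||_L² = 2*sqrt(2).
∫_0^4 (u')² dx = π^2/2, so ||u'||_L² = sqrt(2)*π/2.
Ratio ||u||_L² / ||u'||_L² = 4/π.
Sharp Poincaré constant on H^1_0(0, 4) is C_P = L/π = 4/π, achieved by sin(π/4·x).
This is the k = 1 eigenfunction (up to amplitude), so the ratio equals the sharp Poincaré constant exactly.


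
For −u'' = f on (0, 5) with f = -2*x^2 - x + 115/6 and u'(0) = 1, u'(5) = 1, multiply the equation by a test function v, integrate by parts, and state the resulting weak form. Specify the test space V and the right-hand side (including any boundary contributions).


V = H^1(0, 5) (v unrestricted at boundary; u is determined up to an additive constant); weak form: ∫_0^5 u'v' dx = ∫_0^5 (-2*x^2 - x + 115/6) v dx + v(5) − v(0) for all v ∈ V.

Multiply both sides by a test function v and integrate from 0 to 5:
  ∫_0^5 −u''(x) v(x) dx = ∫_0^5 f(x) v(x) dx.
Integrate the LHS by parts once:
  ∫_0^5 −u'' v dx = −[u'(x) v(x)]_0^5 + ∫_0^5 u'(x) v'(x) dx.
Thus ∫_0^5 u'(x) v'(x) dx = ∫_0^5 f(x) v(x) dx + [u'(x) v(x)]_0^5.
Choose V so that boundary terms are either known or forced to vanish.
u has inhomogeneous Neumann u'(0) = 1, u'(5) = 1. [u' v]_0^5 = (1)·v(5) − (1)·v(0) = v(5) − v(0). Take V = H^1(0, 5); boundary term becomes part of RHS.
Weak formulation: find u (satisfying any essential BC) such that ∫_0^5 u'(x) v'(x) dx = ∫_0^5 f v dx + v(5) − v(0) for all v ∈ V (Neumann data are natural BCs: they enter the RHS as boundary terms).
Substituting f(x) = -2*x^2 - x + 115/6, the right-hand side is ∫_0^5 (-2*x^2 - x + 115/6) v dx + v(5) − v(0).
Compatibility check (pure Neumann): taking v ≡ 1 ∈ V gives 0 = ∫_0^5 f dx + (1) − (1), i.e. ∫_0^5 f dx must equal u'(0) − u'(5) = 0. Indeed ∫_0^5 (-2*x^2 - x + 115/6) dx = 0, so the data are compatible. The solution is then unique only up to an additive constant (fix it e.g. by requiring ∫_0^5 u dx = 0).


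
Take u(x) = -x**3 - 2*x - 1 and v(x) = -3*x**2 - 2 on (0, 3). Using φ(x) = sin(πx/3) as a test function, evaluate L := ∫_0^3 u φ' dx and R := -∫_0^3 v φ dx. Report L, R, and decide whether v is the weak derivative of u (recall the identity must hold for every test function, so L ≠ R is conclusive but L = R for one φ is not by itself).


LHS = -324/π^3 + 93/π, RHS = -324/π^3 + 93/π. Yes, v = u' weakly.

u(x) = -x**3 - 2*x - 1, classical derivative u'(x) = -3*x**2 - 2.
φ(x) = sin(πx/3), so φ'(x) = π*cos(π*x/3)/3.
Note φ(0) = φ(3) = 0, so the boundary term u·φ vanishes.
LHS = ∫_0^3 u(x) φ'(x) dx = ∫_0^3 (-π*x^3*cos(π*x/3)/3 - 2*π*x*cos(π*x/3)/3 - π*cos(π*x/3)/3) dx. Term by term:
  ∫_0^3 -π*cos(π*x/3)/3 dx = 0;  ∫_0^3 -2*π*x*cos(π*x/3)/3 dx = 12/π;  ∫_0^3 -π*x^3*cos(π*x/3)/3 dx = -324/π^3 + 81/π.
Sum: 0 + 12/π + -324/π^3 + 81/π = -324/π^3 + 93/π.
So LHS = -324/π^3 + 93/π.
∫_0^3 v(x) φ(x) dx = ∫_0^3 (-3*x^2*sin(π*x/3) - 2*sin(π*x/3)) dx. Term by term:
  ∫_0^3 -2*sin(π*x/3) dx = -12/π;  ∫_0^3 -3*x^2*sin(π*x/3) dx = -81/π + 324/π^3.
Sum: -12/π + -81/π + 324/π^3 = -93/π + 324/π^3.
So RHS = -∫_0^3 v(x) φ(x) dx = -324/π^3 + 93/π.
LHS = RHS, so the identity holds for this test φ.
Moreover u is smooth here and v(x) = u'(x) = -3*x**2 - 2 pointwise, so the identity holds for every test function. Hence v is the weak derivative of u.


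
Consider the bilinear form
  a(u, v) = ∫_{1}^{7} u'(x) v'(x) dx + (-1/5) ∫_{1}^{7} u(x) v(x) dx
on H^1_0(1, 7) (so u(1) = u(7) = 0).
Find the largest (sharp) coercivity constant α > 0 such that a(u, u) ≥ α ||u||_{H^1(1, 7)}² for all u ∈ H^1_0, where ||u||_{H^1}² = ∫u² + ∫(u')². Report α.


α = (-36/5 + π^2)/(π^2 + 36)

Coercivity of a(·,·) on H^1_0(1, 7) means a(u, u) ≥ α ||u||_{H^1}² for every u ∈ H^1_0.
The interval has length L = 6, and Poincaré/coercivity depend only on L. Here a(u, u) = ∫(u')² + (-1/5)·∫u².
Here c = -1/5 < 0 with |c| < (π/L)² = π^2/36, so coercivity still holds. The condition a(u,u) ≥ α||u||_{H^1}² reads (1−α)∫(u')² ≥ (α−c)∫u². Any admissible α is ≤ 1 (rapidly oscillating u have ∫u²/∫(u')² → 0), and α = 1 would force 0 ≥ (1−c)∫u², impossible since c < 1; so 1−α > 0. By the sharp Poincaré inequality on H^1_0 of an interval of length L, ∫(u')² ≥ (π/L)²∫u² with equality for the first sine mode sin(π(x−x₀)/L) (x₀ the left endpoint), so the inequality holds for all u iff (1−α)(π/L)² ≥ α − c, i.e. α ≤ ((π/L)² + c)/((π/L)² + 1) = (1 + c(L/π)²)/(1 + (L/π)²). (Direct route, valid since c ≤ 0: Poincaré gives c∫u² ≥ c(L/π)²∫(u')², so a(u,u) ≥ (1 + c(L/π)²)∫(u')², while ||u||_{H^1}² ≤ (1 + (L/π)²)∫(u')²; dividing yields the same α.) With (π/L)² = π^2/36 and c = -1/5, the largest admissible constant is α = ((π/L)² + c)/((π/L)² + 1).
Simplifying, α = (-36/5 + π^2)/(π^2 + 36).


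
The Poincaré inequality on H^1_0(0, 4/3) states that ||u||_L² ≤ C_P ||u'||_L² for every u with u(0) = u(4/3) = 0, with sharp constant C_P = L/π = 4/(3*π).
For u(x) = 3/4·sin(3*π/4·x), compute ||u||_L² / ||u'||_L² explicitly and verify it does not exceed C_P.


||u||_L² / ||u'||_L² = 4/(3*π) = C_P.

u(x) = 3/4·sin(3*π/4·x), so u'(x) = 9*π*cos(3*π*x/4)/16.
Writing u(x) = A·sin(kπx/L) with A = 3/4 and k = 1, use ∫_0^L sin²(kπx/L) dx = L/2 and ∫_0^L cos²(kπx/L) dx = L/2.
u² = 9/16·sin²(3*π/4·x) and (u')² = 81*π^2/256·cos²(3*π/4·x), and each of sin², cos² integrates to L/2 = 2/3 over (0, 4/3).
∫_0^4/3 u² dx = 3/8, so ||u||_L² = sqrt(6)/4.
∫_0^4/3 (u')² dx = 27*π^2/128, so ||u'||_L² = 3*sqrt(6)*π/16.
Ratio ||u||_L² / ||u'||_L² = 4/(3*π).
Sharp Poincaré constant on H^1_0(0, 4/3) is C_P = L/π = 4/(3*π), achieved by sin(3*π/4·x).
This is the k = 1 eigenfunction (up to amplitude), so the ratio equals the sharp Poincaré constant exactly.


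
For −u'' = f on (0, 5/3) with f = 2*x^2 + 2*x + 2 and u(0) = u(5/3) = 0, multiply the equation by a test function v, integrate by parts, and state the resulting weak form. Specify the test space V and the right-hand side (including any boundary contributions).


V = H^1_0(0, 5/3) (so v(0) = v(5/3) = 0); weak form: ∫_0^5/3 u'v' dx = ∫_0^5/3 (2*x^2 + 2*x + 2) v dx for all v ∈ V.

Multiply both sides by a test function v and integrate from 0 to 5/3:
  ∫_0^5/3 −u''(x) v(x) dx = ∫_0^5/3 f(x) v(x) dx.
Integrate the LHS by parts once:
  ∫_0^5/3 −u'' v dx = −[u'(x) v(x)]_0^5/3 + ∫_0^5/3 u'(x) v'(x) dx.
Thus ∫_0^5/3 u'(x) v'(x) dx = ∫_0^5/3 f(x) v(x) dx + [u'(x) v(x)]_0^5/3.
Choose V so that boundary terms are either known or forced to vanish.
u is Dirichlet: u(0) = u(5/3) = 0. Let V = H^1_0(0, 5/3); then v(0) = v(5/3) = 0, and [u' v]_0^5/3 = 0.
Weak formulation: find u (satisfying any essential BC) such that ∫_0^5/3 u'(x) v'(x) dx = ∫_0^5/3 f v dx for all v ∈ V.
Substituting f(x) = 2*x^2 + 2*x + 2, the right-hand side is ∫_0^5/3 (2*x^2 + 2*x + 2) v dx.


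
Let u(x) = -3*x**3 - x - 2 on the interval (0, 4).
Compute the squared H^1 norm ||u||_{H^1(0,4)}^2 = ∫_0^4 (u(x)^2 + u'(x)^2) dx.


||u||_{H^1}^2 = 4211348/105

The H^1 norm (squared) on an interval (0, L) is
  ||u||_{H^1}^2 = ∫_0^L u(x)^2 dx + ∫_0^L u'(x)^2 dx.
Compute u'(x) = -9*x**2 - 1.
Then u(x)^2 = 9*x**6 + 6*x**4 + 12*x**3 + x**2 + 4*x + 4 and u'(x)^2 = 81*x**4 + 18*x**2 + 1.
Integrate each monomial from 0 to 4 using ∫_0^4 c·x^n dx = c·4^(n+1)/(n+1):
  ∫_0^4 u(x)^2 dx = ∫_0^4 (9*x^6 + 6*x^4 + 12*x^3 + x^2 + 4*x + 4) dx. Term by term:
    ∫_0^4 9*x^6 dx = 147456/7;  ∫_0^4 6*x^4 dx = 6144/5;  ∫_0^4 12*x^3 dx = 768;
    ∫_0^4 x^2 dx = 64/3;  ∫_0^4 4*x dx = 32;  ∫_0^4 4 dx = 16.
  Sum: 147456/7 + 6144/5 + 768 + 64/3 + 32 + 16 = 2428784/105.
  ∫_0^4 u'(x)^2 dx = ∫_0^4 (81*x^4 + 18*x^2 + 1) dx. Term by term:
    ∫_0^4 81*x^4 dx = 82944/5;  ∫_0^4 18*x^2 dx = 384;  ∫_0^4 1 dx = 4.
  Sum: 82944/5 + 384 + 4 = 84884/5.
Adding: ||u||_{H^1}^2 = 2428784/105 + 84884/5 = 4211348/105.
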